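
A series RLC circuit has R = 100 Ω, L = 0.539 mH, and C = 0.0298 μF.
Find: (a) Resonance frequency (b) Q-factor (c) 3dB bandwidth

Step 1 — Resonance condition Im(Z)=0 gives ω₀ = 1/√(LC).
Step 2 — ω₀ = 1/√(0.000539·2.98e-08) = 2.495e+05 rad/s.
Step 3 — f₀ = ω₀/(2π) = 3.971e+04 Hz.
Step 4 — Series Q: Q = ω₀L/R = 2.495e+05·0.000539/100 = 1.345.
Step 5 — 3dB bandwidth: Δω = ω₀/Q = 1.855e+05 rad/s; BW = Δω/(2π) = 2.953e+04 Hz.

(a) f₀ = 3.971e+04 Hz  (b) Q = 1.345  (c) BW = 2.953e+04 Hz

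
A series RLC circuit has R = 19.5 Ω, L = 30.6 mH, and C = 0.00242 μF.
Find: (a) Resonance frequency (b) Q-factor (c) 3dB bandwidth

Step 1 — Resonance: ω₀ = 1/√(LC) = 1/√(0.0306·2.42e-09) = 1.162e+05 rad/s.
Step 2 — f₀ = ω₀/(2π) = 1.849e+04 Hz.
Step 3 — Series Q: Q = ω₀L/R = 1.162e+05·0.0306/19.5 = 182.4.
Step 4 — Bandwidth: Δω = ω₀/Q = 637.3 rad/s; BW = Δω/(2π) = 101.4 Hz.

(a) f₀ = 1.849e+04 Hz  (b) Q = 182.4  (c) BW = 101.4 Hz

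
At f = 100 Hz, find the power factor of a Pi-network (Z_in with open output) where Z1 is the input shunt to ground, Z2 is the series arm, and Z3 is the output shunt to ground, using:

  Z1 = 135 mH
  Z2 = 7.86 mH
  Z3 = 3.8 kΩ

Step 1 — Angular frequency: ω = 2π·f = 2π·100 = 628.3 rad/s.
Step 2 — Component impedances:
  Z1: Z = jωL = j·628.3·0.135 = 0 + j84.82 Ω
  Z2: Z = jωL = j·628.3·0.00786 = 0 + j4.939 Ω
  Z3: Z = R = 3800 Ω
Step 3 — With open output, the series arm Z2 and the output shunt Z3 appear in series to ground: Z2 + Z3 = 3800 + j4.939 Ω.
Step 4 — Parallel with input shunt Z1: Z_in = Z1 || (Z2 + Z3) = 1.892 + j84.78 Ω = 84.8∠88.7° Ω.
Step 5 — Power factor: PF = cos(φ) = Re(Z)/|Z| = 1.8923/84.799 = 0.02232.
Step 6 — Type: Im(Z) = 84.78 ⇒ lagging (phase φ = 88.7°).

PF = 0.02232 (lagging, φ = 88.7°)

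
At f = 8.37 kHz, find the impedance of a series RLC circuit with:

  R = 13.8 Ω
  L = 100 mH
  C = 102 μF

Step 1 — Angular frequency: ω = 2π·f = 2π·8370 = 5.259e+04 rad/s.
Step 2 — Component impedances:
  R: Z = R = 13.8 Ω
  L: Z = jωL = j·5.259e+04·0.1 = 0 + j5259 Ω
  C: Z = 1/(jωC) = -j/(ω·C) = 0 - j0.1864 Ω
Step 3 — Series combination: Z_total = R + L + C = 13.8 + j5259 Ω = 5259∠89.8° Ω.

Z = 13.8 + j5259 Ω = 5259∠89.8° Ω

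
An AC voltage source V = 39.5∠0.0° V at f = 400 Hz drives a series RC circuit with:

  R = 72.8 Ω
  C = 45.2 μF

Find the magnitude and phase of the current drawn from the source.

Step 1 — Angular frequency: ω = 2π·f = 2π·400 = 2513 rad/s.
Step 2 — Component impedances:
  R: Z = R = 72.8 Ω
  C: Z = 1/(jωC) = -j/(ω·C) = 0 - j8.803 Ω
Step 3 — Series combination: Z_total = R + C = 72.8 - j8.803 Ω = 73.33∠-6.9° Ω.
Step 4 — Source phasor: V = 39.5∠0.0° V = 39.5 V.
Step 5 — Ohm's law: I = V / Z_total = (39.5) / (72.8 - j8.803) = 0.5348 + j0.06466 A.
Step 6 — Convert to polar: |I| = 0.5387 A, ∠I = 6.9°.

I = 0.5387∠6.9° A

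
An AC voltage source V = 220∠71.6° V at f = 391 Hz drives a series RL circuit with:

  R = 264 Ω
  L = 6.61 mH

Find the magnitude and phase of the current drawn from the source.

Step 1 — Angular frequency: ω = 2π·f = 2π·391 = 2457 rad/s.
Step 2 — Component impedances:
  R: Z = R = 264 Ω
  L: Z = jωL = j·2457·0.00661 = 0 + j16.24 Ω
Step 3 — Series combination: Z_total = R + L = 264 + j16.24 Ω = 264.5∠3.5° Ω.
Step 4 — Source phasor: V = 220∠71.6° V = 69.44 + j208.8 V.
Step 5 — Ohm's law: I = V / Z_total = (69.44 + j208.8) / (264 + j16.24) = 0.3105 + j0.7716 A.
Step 6 — Convert to polar: |I| = 0.8318 A, ∠I = 68.1°.

I = 0.8318∠68.1° A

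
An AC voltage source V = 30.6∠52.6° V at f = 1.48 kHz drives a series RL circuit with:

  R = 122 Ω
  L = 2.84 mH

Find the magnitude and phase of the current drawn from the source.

Step 1 — Angular frequency: ω = 2π·f = 2π·1480 = 9299 rad/s.
Step 2 — Component impedances:
  R: Z = R = 122 Ω
  L: Z = jωL = j·9299·0.00284 = 0 + j26.41 Ω
Step 3 — Series combination: Z_total = R + L = 122 + j26.41 Ω = 124.8∠12.2° Ω.
Step 4 — Source phasor: V = 30.6∠52.6° V = 18.59 + j24.31 V.
Step 5 — Ohm's law: I = V / Z_total = (18.59 + j24.31) / (122 + j26.41) = 0.1867 + j0.1588 A.
Step 6 — Convert to polar: |I| = 0.2451 A, ∠I = 40.4°.

I = 0.2451∠40.4° A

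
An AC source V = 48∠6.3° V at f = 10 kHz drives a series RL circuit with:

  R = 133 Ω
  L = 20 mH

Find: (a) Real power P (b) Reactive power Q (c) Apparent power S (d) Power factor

Step 1 — Angular frequency: ω = 2π·f = 2π·1e+04 = 6.283e+04 rad/s.
Step 2 — Component impedances:
  R: Z = R = 133 Ω
  L: Z = jωL = j·6.283e+04·0.02 = 0 + j1257 Ω
Step 3 — Series combination: Z_total = R + L = 133 + j1257 Ω = 1264∠84.0° Ω.
Step 4 — Source phasor: V = 48∠6.3° V = 47.71 + j5.267 V.
Step 5 — Current: I = V / Z = 0.008119 - j0.03711 A = 0.03799∠-77.7° A.
Step 6 — Complex power: S = V·I* = 0.1919 + j1.813 VA.
Step 7 — Real power: P = Re(S) = 0.1919 W.
Step 8 — Reactive power: Q = Im(S) = 1.813 VAR.
Step 9 — Apparent power: |S| = 1.823 VA.
Step 10 — Power factor: PF = P/|S| = 0.1053 (lagging).

(a) P = 0.1919 W  (b) Q = 1.813 VAR  (c) S = 1.823 VA  (d) PF = 0.1053 (lagging)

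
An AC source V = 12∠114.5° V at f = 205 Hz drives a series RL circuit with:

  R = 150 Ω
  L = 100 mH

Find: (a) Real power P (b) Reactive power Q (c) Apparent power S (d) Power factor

Step 1 — Angular frequency: ω = 2π·f = 2π·205 = 1288 rad/s.
Step 2 — Component impedances:
  R: Z = R = 150 Ω
  L: Z = jωL = j·1288·0.1 = 0 + j128.8 Ω
Step 3 — Series combination: Z_total = R + L = 150 + j128.8 Ω = 197.7∠40.7° Ω.
Step 4 — Source phasor: V = 12∠114.5° V = -4.976 + j10.92 V.
Step 5 — Current: I = V / Z = 0.01688 + j0.0583 A = 0.06069∠73.8° A.
Step 6 — Complex power: S = V·I* = 0.5526 + j0.4745 VA.
Step 7 — Real power: P = Re(S) = 0.5526 W.
Step 8 — Reactive power: Q = Im(S) = 0.4745 VAR.
Step 9 — Apparent power: |S| = 0.7283 VA.
Step 10 — Power factor: PF = P/|S| = 0.7587 (lagging).

(a) P = 0.5526 W  (b) Q = 0.4745 VAR  (c) S = 0.7283 VA  (d) PF = 0.7587 (lagging)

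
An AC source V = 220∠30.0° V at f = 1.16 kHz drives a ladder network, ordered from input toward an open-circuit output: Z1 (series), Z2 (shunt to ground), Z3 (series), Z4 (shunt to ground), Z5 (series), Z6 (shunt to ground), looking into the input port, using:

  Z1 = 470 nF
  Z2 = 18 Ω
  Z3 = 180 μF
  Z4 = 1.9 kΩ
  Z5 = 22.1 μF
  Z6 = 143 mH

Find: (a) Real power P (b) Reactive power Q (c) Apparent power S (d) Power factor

Step 1 — Angular frequency: ω = 2π·f = 2π·1160 = 7288 rad/s.
Step 2 — Component impedances:
  Z1: Z = 1/(jωC) = -j/(ω·C) = 0 - j291.9 Ω
  Z2: Z = R = 18 Ω
  Z3: Z = 1/(jωC) = -j/(ω·C) = 0 - j0.7622 Ω
  Z4: Z = R = 1900 Ω
  Z5: Z = 1/(jωC) = -j/(ω·C) = 0 - j6.208 Ω
  Z6: Z = jωL = j·7288·0.143 = 0 + j1042 Ω
Step 3 — Ladder network (open output): work backward from the far end, alternating series and parallel combinations. Z_in = 17.83 - j291.6 Ω = 292.2∠-86.5° Ω.
Step 4 — Source phasor: V = 220∠30.0° V = 190.5 + j110 V.
Step 5 — Current: I = V / Z = -0.336 + j0.6739 A = 0.753∠116.5° A.
Step 6 — Complex power: S = V·I* = 10.11 - j165.4 VA.
Step 7 — Real power: P = Re(S) = 10.11 W.
Step 8 — Reactive power: Q = Im(S) = -165.4 VAR.
Step 9 — Apparent power: |S| = 165.7 VA.
Step 10 — Power factor: PF = P/|S| = 0.06101 (leading).

(a) P = 10.11 W  (b) Q = -165.4 VAR  (c) S = 165.7 VA  (d) PF = 0.06101 (leading)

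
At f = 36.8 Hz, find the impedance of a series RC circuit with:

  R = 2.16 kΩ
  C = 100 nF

Step 1 — Angular frequency: ω = 2π·f = 2π·36.8 = 231.2 rad/s.
Step 2 — Component impedances:
  R: Z = R = 2160 Ω
  C: Z = 1/(jωC) = -j/(ω·C) = 0 - j4.325e+04 Ω
Step 3 — Series combination: Z_total = R + C = 2160 - j4.325e+04 Ω = 4.33e+04∠-87.1° Ω.

Z = 2160 - j4.325e+04 Ω = 4.33e+04∠-87.1° Ω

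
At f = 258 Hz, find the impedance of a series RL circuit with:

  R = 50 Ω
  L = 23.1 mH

Step 1 — Angular frequency: ω = 2π·f = 2π·258 = 1621 rad/s.
Step 2 — Component impedances:
  R: Z = R = 50 Ω
  L: Z = jωL = j·1621·0.0231 = 0 + j37.45 Ω
Step 3 — Series combination: Z_total = R + L = 50 + j37.45 Ω = 62.47∠36.8° Ω.

Z = 50 + j37.45 Ω = 62.47∠36.8° Ω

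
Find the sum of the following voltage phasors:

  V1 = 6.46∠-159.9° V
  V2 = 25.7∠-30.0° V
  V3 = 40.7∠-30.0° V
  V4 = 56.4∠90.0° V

Step 1 — Convert each phasor to rectangular form:
  V1 = 6.46·(cos(-159.9°) + j·sin(-159.9°)) = -6.067 - j2.22 V
  V2 = 25.7·(cos(-30.0°) + j·sin(-30.0°)) = 22.26 - j12.85 V
  V3 = 40.7·(cos(-30.0°) + j·sin(-30.0°)) = 35.25 - j20.35 V
  V4 = 56.4·(cos(90.0°) + j·sin(90.0°)) = 0 + j56.4 V
Step 2 — Sum components: V_total = 51.44 + j20.98 V.
Step 3 — Convert to polar: |V_total| = 55.55 V, ∠V_total = 22.2°.

V_total = 55.55∠22.2° V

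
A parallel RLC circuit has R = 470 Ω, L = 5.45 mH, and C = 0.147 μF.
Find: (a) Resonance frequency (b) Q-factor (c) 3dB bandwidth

Step 1 — Resonance: ω₀ = 1/√(LC) = 1/√(0.00545·1.47e-07) = 3.533e+04 rad/s.
Step 2 — f₀ = ω₀/(2π) = 5623 Hz.
Step 3 — Parallel Q: Q = R/(ω₀L) = 470/(3.533e+04·0.00545) = 2.441.
Step 4 — Bandwidth: Δω = ω₀/Q = 1.447e+04 rad/s; BW = Δω/(2π) = 2304 Hz.

(a) f₀ = 5623 Hz  (b) Q = 2.441  (c) BW = 2304 Hz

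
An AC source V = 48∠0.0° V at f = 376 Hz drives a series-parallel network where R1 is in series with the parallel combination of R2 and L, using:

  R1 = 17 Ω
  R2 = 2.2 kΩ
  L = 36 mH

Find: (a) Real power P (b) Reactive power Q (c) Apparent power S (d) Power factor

Step 1 — Angular frequency: ω = 2π·f = 2π·376 = 2362 rad/s.
Step 2 — Component impedances:
  R1: Z = R = 17 Ω
  R2: Z = R = 2200 Ω
  L: Z = jωL = j·2362·0.036 = 0 + j85.05 Ω
Step 3 — Parallel branch: R2 || L = 1/(1/R2 + 1/L) = 3.283 + j84.92 Ω.
Step 4 — Series with R1: Z_total = R1 + (R2 || L) = 20.28 + j84.92 Ω = 87.31∠76.6° Ω.
Step 5 — Source phasor: V = 48∠0.0° V = 48 V.
Step 6 — Current: I = V / Z = 0.1277 - j0.5347 A = 0.5498∠-76.6° A.
Step 7 — Complex power: S = V·I* = 6.13 + j25.67 VA.
Step 8 — Real power: P = Re(S) = 6.13 W.
Step 9 — Reactive power: Q = Im(S) = 25.67 VAR.
Step 10 — Apparent power: |S| = 26.39 VA.
Step 11 — Power factor: PF = P/|S| = 0.2323 (lagging).

(a) P = 6.13 W  (b) Q = 25.67 VAR  (c) S = 26.39 VA  (d) PF = 0.2323 (lagging)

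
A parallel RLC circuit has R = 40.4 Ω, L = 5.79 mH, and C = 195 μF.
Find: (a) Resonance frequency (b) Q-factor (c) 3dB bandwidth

Step 1 — Resonance: ω₀ = 1/√(LC) = 1/√(0.00579·0.000195) = 941.1 rad/s.
Step 2 — f₀ = ω₀/(2π) = 149.8 Hz.
Step 3 — Parallel Q: Q = R/(ω₀L) = 40.4/(941.1·0.00579) = 7.414.
Step 4 — Bandwidth: Δω = ω₀/Q = 126.9 rad/s; BW = Δω/(2π) = 20.2 Hz.

(a) f₀ = 149.8 Hz  (b) Q = 7.414  (c) BW = 20.2 Hz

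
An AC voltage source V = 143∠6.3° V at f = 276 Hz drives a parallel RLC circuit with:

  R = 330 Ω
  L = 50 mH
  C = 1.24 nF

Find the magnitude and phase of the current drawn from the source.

Step 1 — Angular frequency: ω = 2π·f = 2π·276 = 1734 rad/s.
Step 2 — Component impedances:
  R: Z = R = 330 Ω
  L: Z = jωL = j·1734·0.05 = 0 + j86.71 Ω
  C: Z = 1/(jωC) = -j/(ω·C) = 0 - j4.65e+05 Ω
Step 3 — Parallel combination: 1/Z_total = 1/R + 1/L + 1/C; Z_total = 21.32 + j81.12 Ω = 83.88∠75.3° Ω.
Step 4 — Source phasor: V = 143∠6.3° V = 142.1 + j15.69 V.
Step 5 — Ohm's law: I = V / Z_total = (142.1 + j15.69) / (21.32 + j81.12) = 0.6117 - j1.591 A.
Step 6 — Convert to polar: |I| = 1.705 A, ∠I = -69.0°.

I = 1.705∠-69.0° A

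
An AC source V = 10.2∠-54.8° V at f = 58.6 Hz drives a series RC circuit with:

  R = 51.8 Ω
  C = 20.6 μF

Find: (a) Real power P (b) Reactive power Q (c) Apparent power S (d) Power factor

Step 1 — Angular frequency: ω = 2π·f = 2π·58.6 = 368.2 rad/s.
Step 2 — Component impedances:
  R: Z = R = 51.8 Ω
  C: Z = 1/(jωC) = -j/(ω·C) = 0 - j131.8 Ω
Step 3 — Series combination: Z_total = R + C = 51.8 - j131.8 Ω = 141.7∠-68.6° Ω.
Step 4 — Source phasor: V = 10.2∠-54.8° V = 5.88 - j8.335 V.
Step 5 — Current: I = V / Z = 0.06994 + j0.01712 A = 0.07201∠13.8° A.
Step 6 — Complex power: S = V·I* = 0.2686 - j0.6836 VA.
Step 7 — Real power: P = Re(S) = 0.2686 W.
Step 8 — Reactive power: Q = Im(S) = -0.6836 VAR.
Step 9 — Apparent power: |S| = 0.7345 VA.
Step 10 — Power factor: PF = P/|S| = 0.3657 (leading).

(a) P = 0.2686 W  (b) Q = -0.6836 VAR  (c) S = 0.7345 VA  (d) PF = 0.3657 (leading)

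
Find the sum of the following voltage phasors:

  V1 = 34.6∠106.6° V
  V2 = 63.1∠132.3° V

Step 1 — Convert each phasor to rectangular form:
  V1 = 34.6·(cos(106.6°) + j·sin(106.6°)) = -9.885 + j33.16 V
  V2 = 63.1·(cos(132.3°) + j·sin(132.3°)) = -42.47 + j46.67 V
Step 2 — Sum components: V_total = -52.35 + j79.83 V.
Step 3 — Convert to polar: |V_total| = 95.46 V, ∠V_total = 123.3°.

V_total = 95.46∠123.3° V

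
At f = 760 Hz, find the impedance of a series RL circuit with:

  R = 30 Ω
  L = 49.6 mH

Step 1 — Angular frequency: ω = 2π·f = 2π·760 = 4775 rad/s.
Step 2 — Component impedances:
  R: Z = R = 30 Ω
  L: Z = jωL = j·4775·0.0496 = 0 + j236.9 Ω
Step 3 — Series combination: Z_total = R + L = 30 + j236.9 Ω = 238.7∠82.8° Ω.

Z = 30 + j236.9 Ω = 238.7∠82.8° Ω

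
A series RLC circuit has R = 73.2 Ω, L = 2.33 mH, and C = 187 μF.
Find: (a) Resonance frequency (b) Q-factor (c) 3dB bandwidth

Step 1 — Resonance: ω₀ = 1/√(LC) = 1/√(0.00233·0.000187) = 1515 rad/s.
Step 2 — f₀ = ω₀/(2π) = 241.1 Hz.
Step 3 — Series Q: Q = ω₀L/R = 1515·0.00233/73.2 = 0.04822.
Step 4 — Bandwidth: Δω = ω₀/Q = 3.142e+04 rad/s; BW = Δω/(2π) = 5000 Hz.

(a) f₀ = 241.1 Hz  (b) Q = 0.04822  (c) BW = 5000 Hz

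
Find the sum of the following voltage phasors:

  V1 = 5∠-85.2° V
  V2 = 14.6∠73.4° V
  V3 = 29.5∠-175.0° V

Step 1 — Convert each phasor to rectangular form:
  V1 = 5·(cos(-85.2°) + j·sin(-85.2°)) = 0.4184 - j4.982 V
  V2 = 14.6·(cos(73.4°) + j·sin(73.4°)) = 4.171 + j13.99 V
  V3 = 29.5·(cos(-175.0°) + j·sin(-175.0°)) = -29.39 - j2.571 V
Step 2 — Sum components: V_total = -24.8 + j6.438 V.
Step 3 — Convert to polar: |V_total| = 25.62 V, ∠V_total = 165.4°.

V_total = 25.62∠165.4° V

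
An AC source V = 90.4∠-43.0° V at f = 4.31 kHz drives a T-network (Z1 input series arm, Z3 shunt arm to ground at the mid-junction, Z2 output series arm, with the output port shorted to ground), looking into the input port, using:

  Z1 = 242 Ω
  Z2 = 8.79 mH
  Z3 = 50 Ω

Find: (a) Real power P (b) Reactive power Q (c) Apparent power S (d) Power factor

Step 1 — Angular frequency: ω = 2π·f = 2π·4310 = 2.708e+04 rad/s.
Step 2 — Component impedances:
  Z1: Z = R = 242 Ω
  Z2: Z = jωL = j·2.708e+04·0.00879 = 0 + j238 Ω
  Z3: Z = R = 50 Ω
Step 3 — With the output port shorted to ground, the output series arm Z2 runs from the junction to ground; the shunt arm Z3 also runs from the junction to ground. They appear in parallel: Z3 || Z2 = 47.89 + j10.06 Ω.
Step 4 — Series with input arm Z1: Z_in = Z1 + (Z3 || Z2) = 289.9 + j10.06 Ω = 290.1∠2.0° Ω.
Step 5 — Source phasor: V = 90.4∠-43.0° V = 66.11 - j61.65 V.
Step 6 — Current: I = V / Z = 0.2204 - j0.2203 A = 0.3117∠-45.0° A.
Step 7 — Complex power: S = V·I* = 28.16 + j0.977 VA.
Step 8 — Real power: P = Re(S) = 28.16 W.
Step 9 — Reactive power: Q = Im(S) = 0.977 VAR.
Step 10 — Apparent power: |S| = 28.17 VA.
Step 11 — Power factor: PF = P/|S| = 0.9994 (lagging).

(a) P = 28.16 W  (b) Q = 0.977 VAR  (c) S = 28.17 VA  (d) PF = 0.9994 (lagging)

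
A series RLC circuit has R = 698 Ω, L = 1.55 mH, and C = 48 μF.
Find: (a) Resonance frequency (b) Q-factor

Step 1 — Resonance condition Im(Z)=0 gives ω₀ = 1/√(LC).
Step 2 — ω₀ = 1/√(0.00155·4.8e-05) = 3666 rad/s.
Step 3 — f₀ = ω₀/(2π) = 583.5 Hz.
Step 4 — Series Q: Q = ω₀L/R = 3666·0.00155/698 = 0.008141.

(a) f₀ = 583.5 Hz  (b) Q = 0.008141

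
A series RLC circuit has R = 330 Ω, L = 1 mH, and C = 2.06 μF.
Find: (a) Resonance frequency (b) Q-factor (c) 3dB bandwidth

Step 1 — Resonance condition Im(Z)=0 gives ω₀ = 1/√(LC).
Step 2 — ω₀ = 1/√(0.001·2.06e-06) = 2.203e+04 rad/s.
Step 3 — f₀ = ω₀/(2π) = 3507 Hz.
Step 4 — Series Q: Q = ω₀L/R = 2.203e+04·0.001/330 = 0.06677.
Step 5 — 3dB bandwidth: Δω = ω₀/Q = 3.3e+05 rad/s; BW = Δω/(2π) = 5.252e+04 Hz.

(a) f₀ = 3507 Hz  (b) Q = 0.06677  (c) BW = 5.252e+04 Hz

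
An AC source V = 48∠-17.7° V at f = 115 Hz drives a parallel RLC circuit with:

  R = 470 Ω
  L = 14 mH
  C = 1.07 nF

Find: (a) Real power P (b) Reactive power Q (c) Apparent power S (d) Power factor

Step 1 — Angular frequency: ω = 2π·f = 2π·115 = 722.6 rad/s.
Step 2 — Component impedances:
  R: Z = R = 470 Ω
  L: Z = jωL = j·722.6·0.014 = 0 + j10.12 Ω
  C: Z = 1/(jωC) = -j/(ω·C) = 0 - j1.293e+06 Ω
Step 3 — Parallel combination: 1/Z_total = 1/R + 1/L + 1/C; Z_total = 0.2176 + j10.11 Ω = 10.11∠88.8° Ω.
Step 4 — Source phasor: V = 48∠-17.7° V = 45.73 - j14.59 V.
Step 5 — Current: I = V / Z = -1.345 - j4.551 A = 4.746∠-106.5° A.
Step 6 — Complex power: S = V·I* = 4.902 + j227.8 VA.
Step 7 — Real power: P = Re(S) = 4.902 W.
Step 8 — Reactive power: Q = Im(S) = 227.8 VAR.
Step 9 — Apparent power: |S| = 227.8 VA.
Step 10 — Power factor: PF = P/|S| = 0.02152 (lagging).

(a) P = 4.902 W  (b) Q = 227.8 VAR  (c) S = 227.8 VA  (d) PF = 0.02152 (lagging)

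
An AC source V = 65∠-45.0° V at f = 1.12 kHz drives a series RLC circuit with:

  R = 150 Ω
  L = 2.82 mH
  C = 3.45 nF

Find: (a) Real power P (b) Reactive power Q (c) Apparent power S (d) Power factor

Step 1 — Angular frequency: ω = 2π·f = 2π·1120 = 7037 rad/s.
Step 2 — Component impedances:
  R: Z = R = 150 Ω
  L: Z = jωL = j·7037·0.00282 = 0 + j19.84 Ω
  C: Z = 1/(jωC) = -j/(ω·C) = 0 - j4.119e+04 Ω
Step 3 — Series combination: Z_total = R + L + C = 150 - j4.117e+04 Ω = 4.117e+04∠-89.8° Ω.
Step 4 — Source phasor: V = 65∠-45.0° V = 45.96 - j45.96 V.
Step 5 — Current: I = V / Z = 0.00112 + j0.001112 A = 0.001579∠44.8° A.
Step 6 — Complex power: S = V·I* = 0.0003739 - j0.1026 VA.
Step 7 — Real power: P = Re(S) = 0.0003739 W.
Step 8 — Reactive power: Q = Im(S) = -0.1026 VAR.
Step 9 — Apparent power: |S| = 0.1026 VA.
Step 10 — Power factor: PF = P/|S| = 0.003643 (leading).

(a) P = 0.0003739 W  (b) Q = -0.1026 VAR  (c) S = 0.1026 VA  (d) PF = 0.003643 (leading)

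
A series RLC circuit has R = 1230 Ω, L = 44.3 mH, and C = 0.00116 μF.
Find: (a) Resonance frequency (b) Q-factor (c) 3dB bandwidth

Step 1 — Resonance: ω₀ = 1/√(LC) = 1/√(0.0443·1.16e-09) = 1.395e+05 rad/s.
Step 2 — f₀ = ω₀/(2π) = 2.22e+04 Hz.
Step 3 — Series Q: Q = ω₀L/R = 1.395e+05·0.0443/1230 = 5.024.
Step 4 — Bandwidth: Δω = ω₀/Q = 2.777e+04 rad/s; BW = Δω/(2π) = 4419 Hz.

(a) f₀ = 2.22e+04 Hz  (b) Q = 5.024  (c) BW = 4419 Hz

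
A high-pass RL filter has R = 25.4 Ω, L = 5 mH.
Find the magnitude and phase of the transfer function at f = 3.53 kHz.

Step 1 — Angular frequency: ω = 2π·3530 = 2.218e+04 rad/s.
Step 2 — Transfer function: H(jω) = jωL/(R + jωL).
Step 3 — Numerator jωL = j·110.9; denominator R + jωL = 25.4 + j110.9.
Step 4 — H = 0.9502 + j0.2176.
Step 5 — Magnitude: |H| = 0.9748 (-0.2 dB); phase: φ = 12.9°.

|H| = 0.9748 (-0.2 dB), φ = 12.9°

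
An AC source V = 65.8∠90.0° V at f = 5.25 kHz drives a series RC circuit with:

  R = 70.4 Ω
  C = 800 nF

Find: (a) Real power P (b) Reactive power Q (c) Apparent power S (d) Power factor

Step 1 — Angular frequency: ω = 2π·f = 2π·5250 = 3.299e+04 rad/s.
Step 2 — Component impedances:
  R: Z = R = 70.4 Ω
  C: Z = 1/(jωC) = -j/(ω·C) = 0 - j37.89 Ω
Step 3 — Series combination: Z_total = R + C = 70.4 - j37.89 Ω = 79.95∠-28.3° Ω.
Step 4 — Source phasor: V = 65.8∠90.0° V = 0 + j65.8 V.
Step 5 — Current: I = V / Z = -0.3901 + j0.7247 A = 0.823∠118.3° A.
Step 6 — Complex power: S = V·I* = 47.68 - j25.67 VA.
Step 7 — Real power: P = Re(S) = 47.68 W.
Step 8 — Reactive power: Q = Im(S) = -25.67 VAR.
Step 9 — Apparent power: |S| = 54.15 VA.
Step 10 — Power factor: PF = P/|S| = 0.8805 (leading).

(a) P = 47.68 W  (b) Q = -25.67 VAR  (c) S = 54.15 VA  (d) PF = 0.8805 (leading)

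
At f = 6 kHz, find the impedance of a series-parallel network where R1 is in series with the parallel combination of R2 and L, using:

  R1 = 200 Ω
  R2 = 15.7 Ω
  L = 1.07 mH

Step 1 — Angular frequency: ω = 2π·f = 2π·6000 = 3.77e+04 rad/s.
Step 2 — Component impedances:
  R1: Z = R = 200 Ω
  R2: Z = R = 15.7 Ω
  L: Z = jωL = j·3.77e+04·0.00107 = 0 + j40.34 Ω
Step 3 — Parallel branch: R2 || L = 1/(1/R2 + 1/L) = 13.63 + j5.307 Ω.
Step 4 — Series with R1: Z_total = R1 + (R2 || L) = 213.6 + j5.307 Ω = 213.7∠1.4° Ω.

Z = 213.6 + j5.307 Ω = 213.7∠1.4° Ω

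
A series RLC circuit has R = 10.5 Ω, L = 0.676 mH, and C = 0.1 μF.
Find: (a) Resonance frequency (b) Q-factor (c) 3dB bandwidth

Step 1 — Resonance condition Im(Z)=0 gives ω₀ = 1/√(LC).
Step 2 — ω₀ = 1/√(0.000676·1e-07) = 1.216e+05 rad/s.
Step 3 — f₀ = ω₀/(2π) = 1.936e+04 Hz.
Step 4 — Series Q: Q = ω₀L/R = 1.216e+05·0.000676/10.5 = 7.83.
Step 5 — 3dB bandwidth: Δω = ω₀/Q = 1.553e+04 rad/s; BW = Δω/(2π) = 2472 Hz.

(a) f₀ = 1.936e+04 Hz  (b) Q = 7.83  (c) BW = 2472 Hz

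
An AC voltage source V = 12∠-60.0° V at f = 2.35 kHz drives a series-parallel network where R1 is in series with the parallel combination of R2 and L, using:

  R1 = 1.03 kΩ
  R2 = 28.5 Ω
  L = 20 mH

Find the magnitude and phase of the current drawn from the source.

Step 1 — Angular frequency: ω = 2π·f = 2π·2350 = 1.477e+04 rad/s.
Step 2 — Component impedances:
  R1: Z = R = 1030 Ω
  R2: Z = R = 28.5 Ω
  L: Z = jωL = j·1.477e+04·0.02 = 0 + j295.3 Ω
Step 3 — Parallel branch: R2 || L = 1/(1/R2 + 1/L) = 28.24 + j2.725 Ω.
Step 4 — Series with R1: Z_total = R1 + (R2 || L) = 1058 + j2.725 Ω = 1058∠0.1° Ω.
Step 5 — Source phasor: V = 12∠-60.0° V = 6 - j10.39 V.
Step 6 — Ohm's law: I = V / Z_total = (6 - j10.39) / (1058 + j2.725) = 0.005644 - j0.009835 A.
Step 7 — Convert to polar: |I| = 0.01134 A, ∠I = -60.1°.

I = 0.01134∠-60.1° A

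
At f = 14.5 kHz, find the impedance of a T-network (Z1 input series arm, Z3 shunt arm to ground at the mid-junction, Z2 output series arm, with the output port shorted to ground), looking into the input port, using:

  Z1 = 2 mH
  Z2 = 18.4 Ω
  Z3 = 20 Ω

Step 1 — Angular frequency: ω = 2π·f = 2π·1.45e+04 = 9.111e+04 rad/s.
Step 2 — Component impedances:
  Z1: Z = jωL = j·9.111e+04·0.002 = 0 + j182.2 Ω
  Z2: Z = R = 18.4 Ω
  Z3: Z = R = 20 Ω
Step 3 — With the output port shorted to ground, the output series arm Z2 runs from the junction to ground; the shunt arm Z3 also runs from the junction to ground. They appear in parallel: Z3 || Z2 = 9.583 Ω.
Step 4 — Series with input arm Z1: Z_in = Z1 + (Z3 || Z2) = 9.583 + j182.2 Ω = 182.5∠87.0° Ω.

Z = 9.583 + j182.2 Ω = 182.5∠87.0° Ω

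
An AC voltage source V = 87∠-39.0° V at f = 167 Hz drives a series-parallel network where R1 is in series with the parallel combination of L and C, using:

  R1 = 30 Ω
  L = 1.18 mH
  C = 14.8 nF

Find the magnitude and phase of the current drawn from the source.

Step 1 — Angular frequency: ω = 2π·f = 2π·167 = 1049 rad/s.
Step 2 — Component impedances:
  R1: Z = R = 30 Ω
  L: Z = jωL = j·1049·0.00118 = 0 + j1.238 Ω
  C: Z = 1/(jωC) = -j/(ω·C) = 0 - j6.439e+04 Ω
Step 3 — Parallel branch: L || C = 1/(1/L + 1/C) = 0 + j1.238 Ω.
Step 4 — Series with R1: Z_total = R1 + (L || C) = 30 + j1.238 Ω = 30.03∠2.4° Ω.
Step 5 — Source phasor: V = 87∠-39.0° V = 67.61 - j54.75 V.
Step 6 — Ohm's law: I = V / Z_total = (67.61 - j54.75) / (30 + j1.238) = 2.175 - j1.915 A.
Step 7 — Convert to polar: |I| = 2.898 A, ∠I = -41.4°.

I = 2.898∠-41.4° A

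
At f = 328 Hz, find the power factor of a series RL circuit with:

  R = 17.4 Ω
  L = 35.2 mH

Step 1 — Angular frequency: ω = 2π·f = 2π·328 = 2061 rad/s.
Step 2 — Component impedances:
  R: Z = R = 17.4 Ω
  L: Z = jωL = j·2061·0.0352 = 0 + j72.54 Ω
Step 3 — Series combination: Z_total = R + L = 17.4 + j72.54 Ω = 74.6∠76.5° Ω.
Step 4 — Power factor: PF = cos(φ) = Re(Z)/|Z| = 17.4/74.6 = 0.2332.
Step 5 — Type: Im(Z) = 72.54 ⇒ lagging (phase φ = 76.5°).

PF = 0.2332 (lagging, φ = 76.5°)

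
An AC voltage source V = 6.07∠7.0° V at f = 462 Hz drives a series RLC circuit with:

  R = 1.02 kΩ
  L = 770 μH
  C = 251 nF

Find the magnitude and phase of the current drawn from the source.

Step 1 — Angular frequency: ω = 2π·f = 2π·462 = 2903 rad/s.
Step 2 — Component impedances:
  R: Z = R = 1020 Ω
  L: Z = jωL = j·2903·0.00077 = 0 + j2.235 Ω
  C: Z = 1/(jωC) = -j/(ω·C) = 0 - j1372 Ω
Step 3 — Series combination: Z_total = R + L + C = 1020 - j1370 Ω = 1708∠-53.3° Ω.
Step 4 — Source phasor: V = 6.07∠7.0° V = 6.025 + j0.7397 V.
Step 5 — Ohm's law: I = V / Z_total = (6.025 + j0.7397) / (1020 - j1370) = 0.001759 + j0.003088 A.
Step 6 — Convert to polar: |I| = 0.003553 A, ∠I = 60.3°.

I = 0.003553∠60.3° A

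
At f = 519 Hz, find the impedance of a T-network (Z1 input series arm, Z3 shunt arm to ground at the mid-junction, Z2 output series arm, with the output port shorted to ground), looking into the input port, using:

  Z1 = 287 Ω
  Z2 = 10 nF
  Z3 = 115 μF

Step 1 — Angular frequency: ω = 2π·f = 2π·519 = 3261 rad/s.
Step 2 — Component impedances:
  Z1: Z = R = 287 Ω
  Z2: Z = 1/(jωC) = -j/(ω·C) = 0 - j3.067e+04 Ω
  Z3: Z = 1/(jωC) = -j/(ω·C) = 0 - j2.667 Ω
Step 3 — With the output port shorted to ground, the output series arm Z2 runs from the junction to ground; the shunt arm Z3 also runs from the junction to ground. They appear in parallel: Z3 || Z2 = 0 - j2.666 Ω.
Step 4 — Series with input arm Z1: Z_in = Z1 + (Z3 || Z2) = 287 - j2.666 Ω = 287∠-0.5° Ω.

Z = 287 - j2.666 Ω = 287∠-0.5° Ω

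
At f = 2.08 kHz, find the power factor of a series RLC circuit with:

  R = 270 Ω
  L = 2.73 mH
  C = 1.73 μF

Step 1 — Angular frequency: ω = 2π·f = 2π·2080 = 1.307e+04 rad/s.
Step 2 — Component impedances:
  R: Z = R = 270 Ω
  L: Z = jωL = j·1.307e+04·0.00273 = 0 + j35.68 Ω
  C: Z = 1/(jωC) = -j/(ω·C) = 0 - j44.23 Ω
Step 3 — Series combination: Z_total = R + L + C = 270 - j8.551 Ω = 270.1∠-1.8° Ω.
Step 4 — Power factor: PF = cos(φ) = Re(Z)/|Z| = 270/270.14 = 0.9995.
Step 5 — Type: Im(Z) = -8.551 ⇒ leading (phase φ = -1.8°).

PF = 0.9995 (leading, φ = -1.8°)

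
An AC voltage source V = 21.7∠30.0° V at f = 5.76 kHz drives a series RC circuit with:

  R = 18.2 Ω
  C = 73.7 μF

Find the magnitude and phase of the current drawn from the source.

Step 1 — Angular frequency: ω = 2π·f = 2π·5760 = 3.619e+04 rad/s.
Step 2 — Component impedances:
  R: Z = R = 18.2 Ω
  C: Z = 1/(jωC) = -j/(ω·C) = 0 - j0.3749 Ω
Step 3 — Series combination: Z_total = R + C = 18.2 - j0.3749 Ω = 18.2∠-1.2° Ω.
Step 4 — Source phasor: V = 21.7∠30.0° V = 18.79 + j10.85 V.
Step 5 — Ohm's law: I = V / Z_total = (18.79 + j10.85) / (18.2 - j0.3749) = 1.02 + j0.6172 A.
Step 6 — Convert to polar: |I| = 1.192 A, ∠I = 31.2°.

I = 1.192∠31.2° A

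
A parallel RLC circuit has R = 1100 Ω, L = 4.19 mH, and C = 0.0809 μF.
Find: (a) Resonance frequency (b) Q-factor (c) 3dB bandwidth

Step 1 — Resonance: ω₀ = 1/√(LC) = 1/√(0.00419·8.09e-08) = 5.431e+04 rad/s.
Step 2 — f₀ = ω₀/(2π) = 8644 Hz.
Step 3 — Parallel Q: Q = R/(ω₀L) = 1100/(5.431e+04·0.00419) = 4.833.
Step 4 — Bandwidth: Δω = ω₀/Q = 1.124e+04 rad/s; BW = Δω/(2π) = 1788 Hz.

(a) f₀ = 8644 Hz  (b) Q = 4.833  (c) BW = 1788 Hz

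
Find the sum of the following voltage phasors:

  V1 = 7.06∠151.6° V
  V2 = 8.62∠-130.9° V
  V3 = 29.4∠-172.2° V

Step 1 — Convert each phasor to rectangular form:
  V1 = 7.06·(cos(151.6°) + j·sin(151.6°)) = -6.21 + j3.358 V
  V2 = 8.62·(cos(-130.9°) + j·sin(-130.9°)) = -5.644 - j6.515 V
  V3 = 29.4·(cos(-172.2°) + j·sin(-172.2°)) = -29.13 - j3.99 V
Step 2 — Sum components: V_total = -40.98 - j7.148 V.
Step 3 — Convert to polar: |V_total| = 41.6 V, ∠V_total = -170.1°.

V_total = 41.6∠-170.1° V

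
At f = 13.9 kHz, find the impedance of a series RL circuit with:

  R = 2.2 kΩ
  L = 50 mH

Step 1 — Angular frequency: ω = 2π·f = 2π·1.39e+04 = 8.734e+04 rad/s.
Step 2 — Component impedances:
  R: Z = R = 2200 Ω
  L: Z = jωL = j·8.734e+04·0.05 = 0 + j4367 Ω
Step 3 — Series combination: Z_total = R + L = 2200 + j4367 Ω = 4890∠63.3° Ω.

Z = 2200 + j4367 Ω = 4890∠63.3° Ω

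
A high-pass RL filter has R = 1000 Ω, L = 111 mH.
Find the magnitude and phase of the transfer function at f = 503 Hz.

Step 1 — Angular frequency: ω = 2π·503 = 3160 rad/s.
Step 2 — Transfer function: H(jω) = jωL/(R + jωL).
Step 3 — Numerator jωL = j·350.8; denominator R + jωL = 1000 + j350.8.
Step 4 — H = 0.1096 + j0.3124.
Step 5 — Magnitude: |H| = 0.331 (-9.6 dB); phase: φ = 70.7°.

|H| = 0.331 (-9.6 dB), φ = 70.7°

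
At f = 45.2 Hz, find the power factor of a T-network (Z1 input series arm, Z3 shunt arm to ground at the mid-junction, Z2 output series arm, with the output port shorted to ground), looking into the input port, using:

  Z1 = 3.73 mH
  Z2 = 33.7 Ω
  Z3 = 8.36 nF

Step 1 — Angular frequency: ω = 2π·f = 2π·45.2 = 284 rad/s.
Step 2 — Component impedances:
  Z1: Z = jωL = j·284·0.00373 = 0 + j1.059 Ω
  Z2: Z = R = 33.7 Ω
  Z3: Z = 1/(jωC) = -j/(ω·C) = 0 - j4.212e+05 Ω
Step 3 — With the output port shorted to ground, the output series arm Z2 runs from the junction to ground; the shunt arm Z3 also runs from the junction to ground. They appear in parallel: Z3 || Z2 = 33.7 - j0.002696 Ω.
Step 4 — Series with input arm Z1: Z_in = Z1 + (Z3 || Z2) = 33.7 + j1.057 Ω = 33.72∠1.8° Ω.
Step 5 — Power factor: PF = cos(φ) = Re(Z)/|Z| = 33.7/33.717 = 0.9995.
Step 6 — Type: Im(Z) = 1.057 ⇒ lagging (phase φ = 1.8°).

PF = 0.9995 (lagging, φ = 1.8°)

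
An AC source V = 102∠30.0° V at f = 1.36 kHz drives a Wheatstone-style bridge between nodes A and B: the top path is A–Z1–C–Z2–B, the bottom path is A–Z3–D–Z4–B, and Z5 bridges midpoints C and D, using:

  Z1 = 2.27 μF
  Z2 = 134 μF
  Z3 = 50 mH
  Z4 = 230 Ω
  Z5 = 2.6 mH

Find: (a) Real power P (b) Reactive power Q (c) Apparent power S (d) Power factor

Step 1 — Angular frequency: ω = 2π·f = 2π·1360 = 8545 rad/s.
Step 2 — Component impedances:
  Z1: Z = 1/(jωC) = -j/(ω·C) = 0 - j51.55 Ω
  Z2: Z = 1/(jωC) = -j/(ω·C) = 0 - j0.8733 Ω
  Z3: Z = jωL = j·8545·0.05 = 0 + j427.3 Ω
  Z4: Z = R = 230 Ω
  Z5: Z = jωL = j·8545·0.0026 = 0 + j22.22 Ω
Step 3 — Bridge requires nodal analysis (the Z5 bridge couples midpoints C and D, so the two paths cannot be reduced to a simple series/parallel combination). Setting node B to ground and injecting 1 A at node A, the 3-node admittance system at A, C, D solves to V_A = Z_AB = 0.06073 - j59.11 Ω = 59.11∠-89.9° Ω.
Step 4 — Source phasor: V = 102∠30.0° V = 88.33 + j51 V.
Step 5 — Current: I = V / Z = -0.8612 + j1.495 A = 1.726∠119.9° A.
Step 6 — Complex power: S = V·I* = 0.1808 - j176 VA.
Step 7 — Real power: P = Re(S) = 0.1808 W.
Step 8 — Reactive power: Q = Im(S) = -176 VAR.
Step 9 — Apparent power: |S| = 176 VA.
Step 10 — Power factor: PF = P/|S| = 0.001027 (leading).

(a) P = 0.1808 W  (b) Q = -176 VAR  (c) S = 176 VA  (d) PF = 0.001027 (leading)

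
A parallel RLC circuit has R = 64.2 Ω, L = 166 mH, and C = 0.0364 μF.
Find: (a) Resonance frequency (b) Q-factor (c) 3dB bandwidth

Step 1 — Resonance: ω₀ = 1/√(LC) = 1/√(0.166·3.64e-08) = 1.286e+04 rad/s.
Step 2 — f₀ = ω₀/(2π) = 2047 Hz.
Step 3 — Parallel Q: Q = R/(ω₀L) = 64.2/(1.286e+04·0.166) = 0.03006.
Step 4 — Bandwidth: Δω = ω₀/Q = 4.279e+05 rad/s; BW = Δω/(2π) = 6.811e+04 Hz.

(a) f₀ = 2047 Hz  (b) Q = 0.03006  (c) BW = 6.811e+04 Hz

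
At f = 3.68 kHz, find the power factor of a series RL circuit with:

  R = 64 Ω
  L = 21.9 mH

Step 1 — Angular frequency: ω = 2π·f = 2π·3680 = 2.312e+04 rad/s.
Step 2 — Component impedances:
  R: Z = R = 64 Ω
  L: Z = jωL = j·2.312e+04·0.0219 = 0 + j506.4 Ω
Step 3 — Series combination: Z_total = R + L = 64 + j506.4 Ω = 510.4∠82.8° Ω.
Step 4 — Power factor: PF = cos(φ) = Re(Z)/|Z| = 64/510.4 = 0.1254.
Step 5 — Type: Im(Z) = 506.4 ⇒ lagging (phase φ = 82.8°).

PF = 0.1254 (lagging, φ = 82.8°)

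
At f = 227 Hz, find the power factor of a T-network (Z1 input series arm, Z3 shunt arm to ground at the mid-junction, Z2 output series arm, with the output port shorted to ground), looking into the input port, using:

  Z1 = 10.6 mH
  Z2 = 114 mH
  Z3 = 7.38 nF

Step 1 — Angular frequency: ω = 2π·f = 2π·227 = 1426 rad/s.
Step 2 — Component impedances:
  Z1: Z = jωL = j·1426·0.0106 = 0 + j15.12 Ω
  Z2: Z = jωL = j·1426·0.114 = 0 + j162.6 Ω
  Z3: Z = 1/(jωC) = -j/(ω·C) = 0 - j9.5e+04 Ω
Step 3 — With the output port shorted to ground, the output series arm Z2 runs from the junction to ground; the shunt arm Z3 also runs from the junction to ground. They appear in parallel: Z3 || Z2 = 0 + j162.9 Ω.
Step 4 — Series with input arm Z1: Z_in = Z1 + (Z3 || Z2) = 0 + j178 Ω = 178∠90.0° Ω.
Step 5 — Power factor: PF = cos(φ) = Re(Z)/|Z| = 0/178 = 0.
Step 6 — Type: Im(Z) = 178 ⇒ lagging (phase φ = 90.0°).

PF = 0 (lagging, φ = 90.0°)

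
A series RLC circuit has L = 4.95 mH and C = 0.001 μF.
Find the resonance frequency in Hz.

Step 1 — Resonance condition Im(Z)=0 gives ω₀ = 1/√(LC).
Step 2 — ω₀ = 1/√(0.00495·1e-09) = 4.495e+05 rad/s.
Step 3 — f₀ = ω₀/(2π) = 7.153e+04 Hz.

f₀ = 7.153e+04 Hz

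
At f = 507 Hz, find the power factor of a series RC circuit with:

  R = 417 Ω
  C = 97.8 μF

Step 1 — Angular frequency: ω = 2π·f = 2π·507 = 3186 rad/s.
Step 2 — Component impedances:
  R: Z = R = 417 Ω
  C: Z = 1/(jωC) = -j/(ω·C) = 0 - j3.21 Ω
Step 3 — Series combination: Z_total = R + C = 417 - j3.21 Ω = 417∠-0.4° Ω.
Step 4 — Power factor: PF = cos(φ) = Re(Z)/|Z| = 417/417 = 1.
Step 5 — Type: Im(Z) = -3.21 ⇒ leading (phase φ = -0.4°).

PF = 1 (leading, φ = -0.4°)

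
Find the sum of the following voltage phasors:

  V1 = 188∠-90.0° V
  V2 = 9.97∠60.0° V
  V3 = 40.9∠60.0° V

Step 1 — Convert each phasor to rectangular form:
  V1 = 188·(cos(-90.0°) + j·sin(-90.0°)) = 0 - j188 V
  V2 = 9.97·(cos(60.0°) + j·sin(60.0°)) = 4.985 + j8.634 V
  V3 = 40.9·(cos(60.0°) + j·sin(60.0°)) = 20.45 + j35.42 V
Step 2 — Sum components: V_total = 25.44 - j143.9 V.
Step 3 — Convert to polar: |V_total| = 146.2 V, ∠V_total = -80.0°.

V_total = 146.2∠-80.0° V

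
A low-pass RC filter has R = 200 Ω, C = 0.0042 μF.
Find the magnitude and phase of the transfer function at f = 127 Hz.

Step 1 — Angular frequency: ω = 2π·127 = 798 rad/s.
Step 2 — Transfer function: H(jω) = 1/(1 + jωRC).
Step 3 — Denominator: 1 + jωRC = 1 + j·798·200·4.2e-09 = 1 + j0.0006703.
Step 4 — H = 1 - j0.0006703.
Step 5 — Magnitude: |H| = 1 (-0.0 dB); phase: φ = -0.0°.

|H| = 1 (-0.0 dB), φ = -0.0°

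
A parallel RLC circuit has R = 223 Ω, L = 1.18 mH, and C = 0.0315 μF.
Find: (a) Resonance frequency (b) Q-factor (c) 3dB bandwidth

Step 1 — Resonance: ω₀ = 1/√(LC) = 1/√(0.00118·3.15e-08) = 1.64e+05 rad/s.
Step 2 — f₀ = ω₀/(2π) = 2.611e+04 Hz.
Step 3 — Parallel Q: Q = R/(ω₀L) = 223/(1.64e+05·0.00118) = 1.152.
Step 4 — Bandwidth: Δω = ω₀/Q = 1.424e+05 rad/s; BW = Δω/(2π) = 2.266e+04 Hz.

(a) f₀ = 2.611e+04 Hz  (b) Q = 1.152  (c) BW = 2.266e+04 Hz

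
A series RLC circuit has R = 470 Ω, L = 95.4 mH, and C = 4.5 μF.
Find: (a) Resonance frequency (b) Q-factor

Step 1 — Resonance condition Im(Z)=0 gives ω₀ = 1/√(LC).
Step 2 — ω₀ = 1/√(0.0954·4.5e-06) = 1526 rad/s.
Step 3 — f₀ = ω₀/(2π) = 242.9 Hz.
Step 4 — Series Q: Q = ω₀L/R = 1526·0.0954/470 = 0.3098.

(a) f₀ = 242.9 Hz  (b) Q = 0.3098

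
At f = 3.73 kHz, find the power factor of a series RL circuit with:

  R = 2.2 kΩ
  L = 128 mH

Step 1 — Angular frequency: ω = 2π·f = 2π·3730 = 2.344e+04 rad/s.
Step 2 — Component impedances:
  R: Z = R = 2200 Ω
  L: Z = jωL = j·2.344e+04·0.128 = 0 + j3000 Ω
Step 3 — Series combination: Z_total = R + L = 2200 + j3000 Ω = 3720∠53.7° Ω.
Step 4 — Power factor: PF = cos(φ) = Re(Z)/|Z| = 2200/3720 = 0.5914.
Step 5 — Type: Im(Z) = 3000 ⇒ lagging (phase φ = 53.7°).

PF = 0.5914 (lagging, φ = 53.7°)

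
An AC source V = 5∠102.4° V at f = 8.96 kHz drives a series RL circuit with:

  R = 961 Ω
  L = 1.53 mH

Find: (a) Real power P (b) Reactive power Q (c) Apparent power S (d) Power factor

Step 1 — Angular frequency: ω = 2π·f = 2π·8960 = 5.63e+04 rad/s.
Step 2 — Component impedances:
  R: Z = R = 961 Ω
  L: Z = jωL = j·5.63e+04·0.00153 = 0 + j86.13 Ω
Step 3 — Series combination: Z_total = R + L = 961 + j86.13 Ω = 964.9∠5.1° Ω.
Step 4 — Source phasor: V = 5∠102.4° V = -1.074 + j4.883 V.
Step 5 — Current: I = V / Z = -0.0006565 + j0.00514 A = 0.005182∠97.3° A.
Step 6 — Complex power: S = V·I* = 0.02581 + j0.002313 VA.
Step 7 — Real power: P = Re(S) = 0.02581 W.
Step 8 — Reactive power: Q = Im(S) = 0.002313 VAR.
Step 9 — Apparent power: |S| = 0.02591 VA.
Step 10 — Power factor: PF = P/|S| = 0.996 (lagging).

(a) P = 0.02581 W  (b) Q = 0.002313 VAR  (c) S = 0.02591 VA  (d) PF = 0.996 (lagging)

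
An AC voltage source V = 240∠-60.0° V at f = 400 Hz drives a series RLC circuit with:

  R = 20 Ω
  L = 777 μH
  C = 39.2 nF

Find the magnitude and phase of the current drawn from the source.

Step 1 — Angular frequency: ω = 2π·f = 2π·400 = 2513 rad/s.
Step 2 — Component impedances:
  R: Z = R = 20 Ω
  L: Z = jωL = j·2513·0.000777 = 0 + j1.953 Ω
  C: Z = 1/(jωC) = -j/(ω·C) = 0 - j1.015e+04 Ω
Step 3 — Series combination: Z_total = R + L + C = 20 - j1.015e+04 Ω = 1.015e+04∠-89.9° Ω.
Step 4 — Source phasor: V = 240∠-60.0° V = 120 - j207.8 V.
Step 5 — Ohm's law: I = V / Z_total = (120 - j207.8) / (20 - j1.015e+04) = 0.0205 + j0.01178 A.
Step 6 — Convert to polar: |I| = 0.02365 A, ∠I = 29.9°.

I = 0.02365∠29.9° A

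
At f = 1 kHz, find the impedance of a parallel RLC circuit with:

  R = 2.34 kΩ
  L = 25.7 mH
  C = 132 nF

Step 1 — Angular frequency: ω = 2π·f = 2π·1000 = 6283 rad/s.
Step 2 — Component impedances:
  R: Z = R = 2340 Ω
  L: Z = jωL = j·6283·0.0257 = 0 + j161.5 Ω
  C: Z = 1/(jωC) = -j/(ω·C) = 0 - j1206 Ω
Step 3 — Parallel combination: 1/Z_total = 1/R + 1/L + 1/C; Z_total = 14.76 + j185.3 Ω = 185.9∠85.4° Ω.

Z = 14.76 + j185.3 Ω = 185.9∠85.4° Ω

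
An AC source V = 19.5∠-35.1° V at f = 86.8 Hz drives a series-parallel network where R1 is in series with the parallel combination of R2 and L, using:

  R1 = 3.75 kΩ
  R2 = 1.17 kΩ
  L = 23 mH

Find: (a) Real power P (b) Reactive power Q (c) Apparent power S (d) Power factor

Step 1 — Angular frequency: ω = 2π·f = 2π·86.8 = 545.4 rad/s.
Step 2 — Component impedances:
  R1: Z = R = 3750 Ω
  R2: Z = R = 1170 Ω
  L: Z = jωL = j·545.4·0.023 = 0 + j12.54 Ω
Step 3 — Parallel branch: R2 || L = 1/(1/R2 + 1/L) = 0.1345 + j12.54 Ω.
Step 4 — Series with R1: Z_total = R1 + (R2 || L) = 3750 + j12.54 Ω = 3750∠0.2° Ω.
Step 5 — Source phasor: V = 19.5∠-35.1° V = 15.95 - j11.21 V.
Step 6 — Current: I = V / Z = 0.004244 - j0.003004 A = 0.0052∠-35.3° A.
Step 7 — Complex power: S = V·I* = 0.1014 + j0.0003391 VA.
Step 8 — Real power: P = Re(S) = 0.1014 W.
Step 9 — Reactive power: Q = Im(S) = 0.0003391 VAR.
Step 10 — Apparent power: |S| = 0.1014 VA.
Step 11 — Power factor: PF = P/|S| = 1 (lagging).

(a) P = 0.1014 W  (b) Q = 0.0003391 VAR  (c) S = 0.1014 VA  (d) PF = 1 (lagging)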